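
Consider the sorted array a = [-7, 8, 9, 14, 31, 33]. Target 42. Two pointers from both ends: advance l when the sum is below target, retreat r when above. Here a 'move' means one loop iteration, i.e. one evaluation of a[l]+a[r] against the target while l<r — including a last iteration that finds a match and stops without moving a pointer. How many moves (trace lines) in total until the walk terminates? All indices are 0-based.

3 moves

l=0 r=5: -7+33=26 <42, l++
l=1 r=5: 8+33=41 <42, l++
l=2 r=5: 9+33=42, found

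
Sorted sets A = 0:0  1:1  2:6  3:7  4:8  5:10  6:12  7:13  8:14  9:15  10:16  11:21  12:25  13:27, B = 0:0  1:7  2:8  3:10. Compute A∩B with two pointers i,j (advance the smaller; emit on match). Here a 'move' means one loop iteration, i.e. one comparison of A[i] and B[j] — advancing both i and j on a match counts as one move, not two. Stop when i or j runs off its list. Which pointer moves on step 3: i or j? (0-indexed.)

i

i=0 j=0: 0==0 emit, i++,j++
i=1 j=1: 1<7, i++
i=2 j=1: 6<7, i++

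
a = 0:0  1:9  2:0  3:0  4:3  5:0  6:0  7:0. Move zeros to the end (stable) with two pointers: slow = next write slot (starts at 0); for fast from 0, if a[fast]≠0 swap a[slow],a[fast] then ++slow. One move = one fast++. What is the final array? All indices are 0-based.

slow=0 fast=0: a[fast]=0, fast++
slow=0 fast=1: a[fast]=9≠0 swap→a[0]=9, slow++,fast++
slow=1 fast=2: a[fast]=0, fast++
slow=1 fast=3: a[fast]=0, fast++
slow=1 fast=4: a[fast]=3≠0 swap→a[1]=3, slow++,fast++
slow=2 fast=5: a[fast]=0, fast++
slow=2 fast=6: a[fast]=0, fast++
slow=2 fast=7: a[fast]=0, fast++

[9, 3, 0, 0, 0, 0, 0, 0]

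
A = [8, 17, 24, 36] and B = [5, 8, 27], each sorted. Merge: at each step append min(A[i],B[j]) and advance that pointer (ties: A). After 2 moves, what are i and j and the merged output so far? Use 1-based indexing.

[i=1,j=1] A[i]=8>B[j]=5 take 5 → j++
[i=1,j=2] A[i]=8<=B[j]=8 take 8 → i++

i=2, j=2, merged so far=[5, 8]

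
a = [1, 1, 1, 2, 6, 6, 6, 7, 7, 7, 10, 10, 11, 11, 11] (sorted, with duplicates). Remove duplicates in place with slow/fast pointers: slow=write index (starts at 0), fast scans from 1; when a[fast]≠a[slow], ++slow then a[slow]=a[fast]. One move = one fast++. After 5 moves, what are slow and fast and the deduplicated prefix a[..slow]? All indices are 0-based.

(s=0,f=1) a[fast]=1=a[slow] dup → fast++
(s=0,f=2) a[fast]=1=a[slow] dup → fast++
(s=0,f=3) a[fast]=2≠a[slow]=1 write a[1]=2 → slow++,fast++
(s=1,f=4) a[fast]=6≠a[slow]=2 write a[2]=6 → slow++,fast++
(s=2,f=5) a[fast]=6=a[slow] dup → fast++

slow=2, fast=6, prefix=[1, 2, 6]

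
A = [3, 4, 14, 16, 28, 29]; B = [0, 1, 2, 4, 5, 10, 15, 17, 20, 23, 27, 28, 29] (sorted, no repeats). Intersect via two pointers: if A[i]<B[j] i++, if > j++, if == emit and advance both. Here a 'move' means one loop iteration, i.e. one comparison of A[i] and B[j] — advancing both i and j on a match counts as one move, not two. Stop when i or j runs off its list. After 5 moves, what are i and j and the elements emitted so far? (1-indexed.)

i=1 j=1: 3>0, j++
i=1 j=2: 3>1, j++
i=1 j=3: 3>2, j++
i=1 j=4: 3<4, i++
i=2 j=4: 4==4 emit, i++,j++

i=3, j=5, emitted=[4]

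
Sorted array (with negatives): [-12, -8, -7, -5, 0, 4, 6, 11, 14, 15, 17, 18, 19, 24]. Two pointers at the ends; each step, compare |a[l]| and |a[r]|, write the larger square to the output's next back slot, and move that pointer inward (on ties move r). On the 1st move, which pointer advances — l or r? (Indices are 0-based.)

r

[0,13] |-12|<=|24| out[13]=576 → r--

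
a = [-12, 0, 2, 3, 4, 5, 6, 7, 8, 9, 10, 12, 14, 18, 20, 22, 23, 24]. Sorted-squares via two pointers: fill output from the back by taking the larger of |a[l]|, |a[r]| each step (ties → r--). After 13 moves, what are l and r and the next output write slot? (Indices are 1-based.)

l=2, r=6, next write slot=5

[1,18] |-12|<=|24| out[18]=576 → r--
[1,17] |-12|<=|23| out[17]=529 → r--
[1,16] |-12|<=|22| out[16]=484 → r--
[1,15] |-12|<=|20| out[15]=400 → r--
[1,14] |-12|<=|18| out[14]=324 → r--
[1,13] |-12|<=|14| out[13]=196 → r--
[1,12] |-12|<=|12| out[12]=144 → r--
[1,11] |-12|>|10| out[11]=144 → l++
[2,11] |0|<=|10| out[10]=100 → r--
[2,10] |0|<=|9| out[9]=81 → r--
[2,9] |0|<=|8| out[8]=64 → r--
[2,8] |0|<=|7| out[7]=49 → r--
[2,7] |0|<=|6| out[6]=36 → r--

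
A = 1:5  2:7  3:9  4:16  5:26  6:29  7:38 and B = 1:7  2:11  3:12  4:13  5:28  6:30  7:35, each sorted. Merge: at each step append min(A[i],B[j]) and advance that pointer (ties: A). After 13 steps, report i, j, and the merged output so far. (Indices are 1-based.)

i=7, j=8, merged so far=[5, 7, 7, 9, 11, 12, 13, 16, 26, 28, 29, 30, 35]

[i=1,j=1] A[i]=5<=B[j]=7 take 5 → i++
[i=2,j=1] A[i]=7<=B[j]=7 take 7 → i++
[i=3,j=1] A[i]=9>B[j]=7 take 7 → j++
[i=3,j=2] A[i]=9<=B[j]=11 take 9 → i++
[i=4,j=2] A[i]=16>B[j]=11 take 11 → j++
[i=4,j=3] A[i]=16>B[j]=12 take 12 → j++
[i=4,j=4] A[i]=16>B[j]=13 take 13 → j++
[i=4,j=5] A[i]=16<=B[j]=28 take 16 → i++
[i=5,j=5] A[i]=26<=B[j]=28 take 26 → i++
[i=6,j=5] A[i]=29>B[j]=28 take 28 → j++
[i=6,j=6] A[i]=29<=B[j]=30 take 29 → i++
[i=7,j=6] A[i]=38>B[j]=30 take 30 → j++
[i=7,j=7] A[i]=38>B[j]=35 take 35 → j++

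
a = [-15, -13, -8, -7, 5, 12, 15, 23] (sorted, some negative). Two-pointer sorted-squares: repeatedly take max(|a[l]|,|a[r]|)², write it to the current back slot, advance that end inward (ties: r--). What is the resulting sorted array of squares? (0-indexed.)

[0,7] |-15|<=|23| out[7]=529 → r--
[0,6] |-15|<=|15| out[6]=225 → r--
[0,5] |-15|>|12| out[5]=225 → l++
[1,5] |-13|>|12| out[4]=169 → l++
[2,5] |-8|<=|12| out[3]=144 → r--
[2,4] |-8|>|5| out[2]=64 → l++
[3,4] |-7|>|5| out[1]=49 → l++
[4,4] |5|<=|5| out[0]=25 → r--

[25, 49, 64, 144, 169, 225, 225, 529]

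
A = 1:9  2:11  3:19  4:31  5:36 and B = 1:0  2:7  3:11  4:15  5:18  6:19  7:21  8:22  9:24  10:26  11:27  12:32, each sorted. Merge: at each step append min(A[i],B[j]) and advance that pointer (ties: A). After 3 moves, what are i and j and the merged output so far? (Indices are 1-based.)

i=2, j=3, merged so far=[0, 7, 9]

i=1 j=1: A[i]=9>B[j]=0 take 0, j++
i=1 j=2: A[i]=9>B[j]=7 take 7, j++
i=1 j=3: A[i]=9<=B[j]=11 take 9, i++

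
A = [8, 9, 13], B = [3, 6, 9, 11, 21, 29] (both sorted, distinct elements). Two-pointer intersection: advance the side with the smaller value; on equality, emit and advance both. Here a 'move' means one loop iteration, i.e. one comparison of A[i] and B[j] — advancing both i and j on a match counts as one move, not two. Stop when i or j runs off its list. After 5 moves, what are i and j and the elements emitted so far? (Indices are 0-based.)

[i=0,j=0] 8>3 → j++
[i=0,j=1] 8>6 → j++
[i=0,j=2] 8<9 → i++
[i=1,j=2] 9==9 emit → i++,j++
[i=2,j=3] 13>11 → j++

i=2, j=4, emitted=[9]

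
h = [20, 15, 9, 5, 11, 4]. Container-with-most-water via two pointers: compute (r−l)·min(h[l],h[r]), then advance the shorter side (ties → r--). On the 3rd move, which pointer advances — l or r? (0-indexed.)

r

l=0 r=5: min(20,4)*5=20 best=20 *, r--
l=0 r=4: min(20,11)*4=44 best=44 *, r--
l=0 r=3: min(20,5)*3=15 best=44, r--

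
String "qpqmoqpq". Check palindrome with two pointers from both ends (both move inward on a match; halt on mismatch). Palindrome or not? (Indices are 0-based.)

not a palindrome (mismatch at 3,4)

l=0 r=7: 'q'=='q', l++,r--
l=1 r=6: 'p'=='p', l++,r--
l=2 r=5: 'q'=='q', l++,r--
l=3 r=4: 'm'!='o', stop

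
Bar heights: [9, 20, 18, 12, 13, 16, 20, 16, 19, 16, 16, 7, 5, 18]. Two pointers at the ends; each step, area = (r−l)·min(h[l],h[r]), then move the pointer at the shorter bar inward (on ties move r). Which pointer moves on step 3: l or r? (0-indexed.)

r

l=0 r=13: min(9,18)*13=117 best=117 *, l++
l=1 r=13: min(20,18)*12=216 best=216 *, r--
l=1 r=12: min(20,5)*11=55 best=216, r--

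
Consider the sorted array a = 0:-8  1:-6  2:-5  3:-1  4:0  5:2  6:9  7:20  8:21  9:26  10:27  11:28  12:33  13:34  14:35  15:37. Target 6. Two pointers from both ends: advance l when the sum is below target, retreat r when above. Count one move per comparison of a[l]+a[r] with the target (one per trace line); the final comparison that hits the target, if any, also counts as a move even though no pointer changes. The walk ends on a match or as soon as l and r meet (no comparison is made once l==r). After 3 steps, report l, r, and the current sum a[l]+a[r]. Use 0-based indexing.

l=0 r=15: -8+37=29 >6, r--
l=0 r=14: -8+35=27 >6, r--
l=0 r=13: -8+34=26 >6, r--

l=0, r=12, sum=25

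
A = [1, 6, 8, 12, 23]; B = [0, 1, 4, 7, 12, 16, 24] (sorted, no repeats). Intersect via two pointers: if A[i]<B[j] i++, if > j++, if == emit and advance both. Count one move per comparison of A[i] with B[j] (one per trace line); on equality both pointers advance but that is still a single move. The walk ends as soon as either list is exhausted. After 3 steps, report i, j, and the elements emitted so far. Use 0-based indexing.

i=1, j=3, emitted=[1]

i=0 j=0: 1>0, j++
i=0 j=1: 1==1 emit, i++,j++
i=1 j=2: 6>4, j++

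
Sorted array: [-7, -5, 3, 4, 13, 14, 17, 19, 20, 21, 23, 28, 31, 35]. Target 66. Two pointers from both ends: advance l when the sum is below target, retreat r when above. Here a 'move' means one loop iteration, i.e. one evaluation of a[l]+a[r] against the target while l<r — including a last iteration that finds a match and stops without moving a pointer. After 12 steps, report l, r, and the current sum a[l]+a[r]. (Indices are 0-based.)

l=0 r=13: -7+35=28 <66, l++
l=1 r=13: -5+35=30 <66, l++
l=2 r=13: 3+35=38 <66, l++
l=3 r=13: 4+35=39 <66, l++
l=4 r=13: 13+35=48 <66, l++
l=5 r=13: 14+35=49 <66, l++
l=6 r=13: 17+35=52 <66, l++
l=7 r=13: 19+35=54 <66, l++
l=8 r=13: 20+35=55 <66, l++
l=9 r=13: 21+35=56 <66, l++
l=10 r=13: 23+35=58 <66, l++
l=11 r=13: 28+35=63 <66, l++

l=12, r=13, sum=66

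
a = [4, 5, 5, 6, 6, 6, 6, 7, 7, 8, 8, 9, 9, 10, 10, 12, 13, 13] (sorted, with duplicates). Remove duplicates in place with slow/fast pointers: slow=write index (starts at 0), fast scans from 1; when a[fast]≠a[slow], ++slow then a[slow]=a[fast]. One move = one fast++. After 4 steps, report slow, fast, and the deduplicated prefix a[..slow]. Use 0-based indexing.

slow=0 fast=1: a[fast]=5≠a[slow]=4 write a[1]=5, slow++,fast++
slow=1 fast=2: a[fast]=5=a[slow] dup, fast++
slow=1 fast=3: a[fast]=6≠a[slow]=5 write a[2]=6, slow++,fast++
slow=2 fast=4: a[fast]=6=a[slow] dup, fast++

slow=2, fast=5, prefix=[4, 5, 6]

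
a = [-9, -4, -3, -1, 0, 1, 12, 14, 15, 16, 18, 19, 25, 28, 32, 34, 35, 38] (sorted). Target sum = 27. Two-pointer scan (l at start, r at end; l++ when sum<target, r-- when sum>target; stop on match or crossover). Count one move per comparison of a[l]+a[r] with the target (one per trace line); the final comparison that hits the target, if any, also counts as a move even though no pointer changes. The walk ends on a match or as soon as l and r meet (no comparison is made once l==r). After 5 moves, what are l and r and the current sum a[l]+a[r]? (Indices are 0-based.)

[0,17] -9+38=29 >27 → r--
[0,16] -9+35=26 <27 → l++
[1,16] -4+35=31 >27 → r--
[1,15] -4+34=30 >27 → r--
[1,14] -4+32=28 >27 → r--

l=1, r=13, sum=24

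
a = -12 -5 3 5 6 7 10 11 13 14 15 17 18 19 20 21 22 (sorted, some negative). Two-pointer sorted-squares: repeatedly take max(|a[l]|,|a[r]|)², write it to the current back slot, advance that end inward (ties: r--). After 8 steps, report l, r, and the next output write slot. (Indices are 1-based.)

l=1 r=17: |-12|<=|22| out[17]=484, r--
l=1 r=16: |-12|<=|21| out[16]=441, r--
l=1 r=15: |-12|<=|20| out[15]=400, r--
l=1 r=14: |-12|<=|19| out[14]=361, r--
l=1 r=13: |-12|<=|18| out[13]=324, r--
l=1 r=12: |-12|<=|17| out[12]=289, r--
l=1 r=11: |-12|<=|15| out[11]=225, r--
l=1 r=10: |-12|<=|14| out[10]=196, r--

l=1, r=9, next write slot=9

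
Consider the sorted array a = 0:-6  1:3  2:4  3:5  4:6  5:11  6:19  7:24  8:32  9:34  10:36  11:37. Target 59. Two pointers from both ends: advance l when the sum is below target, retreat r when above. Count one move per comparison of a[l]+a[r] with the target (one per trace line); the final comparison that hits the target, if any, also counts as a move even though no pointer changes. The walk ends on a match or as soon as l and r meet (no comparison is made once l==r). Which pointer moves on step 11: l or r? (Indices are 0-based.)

l=0 r=11: -6+37=31 <59, l++
l=1 r=11: 3+37=40 <59, l++
l=2 r=11: 4+37=41 <59, l++
l=3 r=11: 5+37=42 <59, l++
l=4 r=11: 6+37=43 <59, l++
l=5 r=11: 11+37=48 <59, l++
l=6 r=11: 19+37=56 <59, l++
l=7 r=11: 24+37=61 >59, r--
l=7 r=10: 24+36=60 >59, r--
l=7 r=9: 24+34=58 <59, l++
l=8 r=9: 32+34=66 >59, r--

r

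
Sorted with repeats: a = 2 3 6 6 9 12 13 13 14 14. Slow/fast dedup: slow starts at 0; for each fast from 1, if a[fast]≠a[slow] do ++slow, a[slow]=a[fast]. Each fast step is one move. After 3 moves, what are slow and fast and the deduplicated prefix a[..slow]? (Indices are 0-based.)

(s=0,f=1) a[fast]=3≠a[slow]=2 write a[1]=3 → slow++,fast++
(s=1,f=2) a[fast]=6≠a[slow]=3 write a[2]=6 → slow++,fast++
(s=2,f=3) a[fast]=6=a[slow] dup → fast++

slow=2, fast=4, prefix=[2, 3, 6]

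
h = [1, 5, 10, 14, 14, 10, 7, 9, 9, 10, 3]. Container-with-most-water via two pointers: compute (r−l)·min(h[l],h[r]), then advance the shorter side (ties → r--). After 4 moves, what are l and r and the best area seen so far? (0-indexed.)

l=0 r=10: min(1,3)*10=10 best=10 *, l++
l=1 r=10: min(5,3)*9=27 best=27 *, r--
l=1 r=9: min(5,10)*8=40 best=40 *, l++
l=2 r=9: min(10,10)*7=70 best=70 *, r--

l=2, r=8, best area=70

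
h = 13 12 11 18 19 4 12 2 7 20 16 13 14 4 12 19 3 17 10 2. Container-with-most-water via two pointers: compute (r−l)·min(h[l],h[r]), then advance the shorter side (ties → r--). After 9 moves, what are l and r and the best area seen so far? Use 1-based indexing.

l=5, r=15, best area=238

[1,20] min(13,2)*19=38 best=38 * → r--
[1,19] min(13,10)*18=180 best=180 * → r--
[1,18] min(13,17)*17=221 best=221 * → l++
[2,18] min(12,17)*16=192 best=221 → l++
[3,18] min(11,17)*15=165 best=221 → l++
[4,18] min(18,17)*14=238 best=238 * → r--
[4,17] min(18,3)*13=39 best=238 → r--
[4,16] min(18,19)*12=216 best=238 → l++
[5,16] min(19,19)*11=209 best=238 → r--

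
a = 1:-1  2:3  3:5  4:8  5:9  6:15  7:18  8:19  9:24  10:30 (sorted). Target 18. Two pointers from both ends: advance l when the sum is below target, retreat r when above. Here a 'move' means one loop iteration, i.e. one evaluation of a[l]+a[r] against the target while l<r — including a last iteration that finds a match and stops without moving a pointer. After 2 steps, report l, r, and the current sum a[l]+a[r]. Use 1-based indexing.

[1,10] -1+30=29 >18 → r--
[1,9] -1+24=23 >18 → r--

l=1, r=8, sum=18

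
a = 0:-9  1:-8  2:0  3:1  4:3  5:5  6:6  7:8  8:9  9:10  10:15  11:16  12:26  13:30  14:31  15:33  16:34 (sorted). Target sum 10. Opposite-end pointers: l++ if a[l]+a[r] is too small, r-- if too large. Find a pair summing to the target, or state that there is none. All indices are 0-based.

(0, 10)

l=0 r=16: -9+34=25 >10, r--
l=0 r=15: -9+33=24 >10, r--
l=0 r=14: -9+31=22 >10, r--
l=0 r=13: -9+30=21 >10, r--
l=0 r=12: -9+26=17 >10, r--
l=0 r=11: -9+16=7 <10, l++
l=1 r=11: -8+16=8 <10, l++
l=2 r=11: 0+16=16 >10, r--
l=2 r=10: 0+15=15 >10, r--
l=2 r=9: 0+10=10, found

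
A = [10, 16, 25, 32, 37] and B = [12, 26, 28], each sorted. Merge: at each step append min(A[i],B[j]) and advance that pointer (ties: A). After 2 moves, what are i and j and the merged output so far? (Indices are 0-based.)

i=0 j=0: A[i]=10<=B[j]=12 take 10, i++
i=1 j=0: A[i]=16>B[j]=12 take 12, j++

i=1, j=1, merged so far=[10, 12]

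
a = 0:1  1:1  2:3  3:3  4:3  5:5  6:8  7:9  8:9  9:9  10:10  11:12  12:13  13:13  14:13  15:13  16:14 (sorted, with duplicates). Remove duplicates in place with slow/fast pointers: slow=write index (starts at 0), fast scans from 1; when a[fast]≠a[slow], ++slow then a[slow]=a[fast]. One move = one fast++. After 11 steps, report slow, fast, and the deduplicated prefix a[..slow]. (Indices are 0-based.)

slow=6, fast=12, prefix=[1, 3, 5, 8, 9, 10, 12]

(s=0,f=1) a[fast]=1=a[slow] dup → fast++
(s=0,f=2) a[fast]=3≠a[slow]=1 write a[1]=3 → slow++,fast++
(s=1,f=3) a[fast]=3=a[slow] dup → fast++
(s=1,f=4) a[fast]=3=a[slow] dup → fast++
(s=1,f=5) a[fast]=5≠a[slow]=3 write a[2]=5 → slow++,fast++
(s=2,f=6) a[fast]=8≠a[slow]=5 write a[3]=8 → slow++,fast++
(s=3,f=7) a[fast]=9≠a[slow]=8 write a[4]=9 → slow++,fast++
(s=4,f=8) a[fast]=9=a[slow] dup → fast++
(s=4,f=9) a[fast]=9=a[slow] dup → fast++
(s=4,f=10) a[fast]=10≠a[slow]=9 write a[5]=10 → slow++,fast++
(s=5,f=11) a[fast]=12≠a[slow]=10 write a[6]=12 → slow++,fast++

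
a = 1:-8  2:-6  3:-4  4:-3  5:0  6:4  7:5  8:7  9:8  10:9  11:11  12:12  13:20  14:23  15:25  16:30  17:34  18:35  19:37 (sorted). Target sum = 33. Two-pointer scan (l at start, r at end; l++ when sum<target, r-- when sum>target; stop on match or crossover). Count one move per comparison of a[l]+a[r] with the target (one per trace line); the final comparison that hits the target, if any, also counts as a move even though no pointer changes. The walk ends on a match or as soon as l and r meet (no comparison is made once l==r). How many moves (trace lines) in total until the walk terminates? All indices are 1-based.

l=1 r=19: -8+37=29 <33, l++
l=2 r=19: -6+37=31 <33, l++
l=3 r=19: -4+37=33, found

3 moves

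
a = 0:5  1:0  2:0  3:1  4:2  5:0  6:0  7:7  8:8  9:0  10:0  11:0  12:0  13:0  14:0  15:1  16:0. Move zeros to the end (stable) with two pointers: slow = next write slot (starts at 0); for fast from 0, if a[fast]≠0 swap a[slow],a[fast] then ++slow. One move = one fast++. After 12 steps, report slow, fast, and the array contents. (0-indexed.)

slow=5, fast=12, a=[5, 1, 2, 7, 8, 0, 0, 0, 0, 0, 0, 0, 0, 0, 0, 1, 0]

slow=0 fast=0: a[fast]=5≠0 swap→a[0]=5, slow++,fast++
slow=1 fast=1: a[fast]=0, fast++
slow=1 fast=2: a[fast]=0, fast++
slow=1 fast=3: a[fast]=1≠0 swap→a[1]=1, slow++,fast++
slow=2 fast=4: a[fast]=2≠0 swap→a[2]=2, slow++,fast++
slow=3 fast=5: a[fast]=0, fast++
slow=3 fast=6: a[fast]=0, fast++
slow=3 fast=7: a[fast]=7≠0 swap→a[3]=7, slow++,fast++
slow=4 fast=8: a[fast]=8≠0 swap→a[4]=8, slow++,fast++
slow=5 fast=9: a[fast]=0, fast++
slow=5 fast=10: a[fast]=0, fast++
slow=5 fast=11: a[fast]=0, fast++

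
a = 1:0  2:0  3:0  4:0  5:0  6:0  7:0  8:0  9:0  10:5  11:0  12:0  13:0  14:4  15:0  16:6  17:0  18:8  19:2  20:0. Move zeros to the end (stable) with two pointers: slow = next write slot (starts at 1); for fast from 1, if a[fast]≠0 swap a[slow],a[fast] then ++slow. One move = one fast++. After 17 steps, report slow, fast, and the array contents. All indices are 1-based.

slow=4, fast=18, a=[5, 4, 6, 0, 0, 0, 0, 0, 0, 0, 0, 0, 0, 0, 0, 0, 0, 8, 2, 0]

slow=1 fast=1: a[fast]=0, fast++
slow=1 fast=2: a[fast]=0, fast++
slow=1 fast=3: a[fast]=0, fast++
slow=1 fast=4: a[fast]=0, fast++
slow=1 fast=5: a[fast]=0, fast++
slow=1 fast=6: a[fast]=0, fast++
slow=1 fast=7: a[fast]=0, fast++
slow=1 fast=8: a[fast]=0, fast++
slow=1 fast=9: a[fast]=0, fast++
slow=1 fast=10: a[fast]=5≠0 swap→a[1]=5, slow++,fast++
slow=2 fast=11: a[fast]=0, fast++
slow=2 fast=12: a[fast]=0, fast++
slow=2 fast=13: a[fast]=0, fast++
slow=2 fast=14: a[fast]=4≠0 swap→a[2]=4, slow++,fast++
slow=3 fast=15: a[fast]=0, fast++
slow=3 fast=16: a[fast]=6≠0 swap→a[3]=6, slow++,fast++
slow=4 fast=17: a[fast]=0, fast++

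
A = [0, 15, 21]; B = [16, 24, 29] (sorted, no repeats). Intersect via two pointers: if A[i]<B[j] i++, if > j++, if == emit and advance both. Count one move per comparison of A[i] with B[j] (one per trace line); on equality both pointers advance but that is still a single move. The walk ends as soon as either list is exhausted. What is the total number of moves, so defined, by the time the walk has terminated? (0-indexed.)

i=0 j=0: 0<16, i++
i=1 j=0: 15<16, i++
i=2 j=0: 21>16, j++
i=2 j=1: 21<24, i++

4 moves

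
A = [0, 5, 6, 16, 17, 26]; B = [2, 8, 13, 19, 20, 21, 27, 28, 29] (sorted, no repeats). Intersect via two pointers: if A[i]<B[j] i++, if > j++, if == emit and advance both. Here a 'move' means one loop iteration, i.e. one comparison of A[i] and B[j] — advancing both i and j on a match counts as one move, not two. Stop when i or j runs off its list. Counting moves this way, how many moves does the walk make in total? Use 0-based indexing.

[i=0,j=0] 0<2 → i++
[i=1,j=0] 5>2 → j++
[i=1,j=1] 5<8 → i++
[i=2,j=1] 6<8 → i++
[i=3,j=1] 16>8 → j++
[i=3,j=2] 16>13 → j++
[i=3,j=3] 16<19 → i++
[i=4,j=3] 17<19 → i++
[i=5,j=3] 26>19 → j++
[i=5,j=4] 26>20 → j++
[i=5,j=5] 26>21 → j++
[i=5,j=6] 26<27 → i++

12 moves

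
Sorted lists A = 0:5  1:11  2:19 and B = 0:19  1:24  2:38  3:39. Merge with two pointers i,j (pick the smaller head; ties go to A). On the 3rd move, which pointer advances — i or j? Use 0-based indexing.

i=0 j=0: A[i]=5<=B[j]=19 take 5, i++
i=1 j=0: A[i]=11<=B[j]=19 take 11, i++
i=2 j=0: A[i]=19<=B[j]=19 take 19, i++

i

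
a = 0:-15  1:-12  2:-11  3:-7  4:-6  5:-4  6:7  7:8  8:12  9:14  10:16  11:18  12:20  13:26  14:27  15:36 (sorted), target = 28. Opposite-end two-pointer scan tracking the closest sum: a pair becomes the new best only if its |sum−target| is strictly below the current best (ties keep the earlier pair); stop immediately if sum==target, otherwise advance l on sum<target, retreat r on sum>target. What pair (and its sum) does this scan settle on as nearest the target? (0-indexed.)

pair (8, 20) with sum 28 (|Δ|=0)

l=0 r=15: -15+36=21 d=7 *, l++
l=1 r=15: -12+36=24 d=4 *, l++
l=2 r=15: -11+36=25 d=3 *, l++
l=3 r=15: -7+36=29 d=1 *, r--
l=3 r=14: -7+27=20 d=8, l++
l=4 r=14: -6+27=21 d=7, l++
l=5 r=14: -4+27=23 d=5, l++
l=6 r=14: 7+27=34 d=6, r--
l=6 r=13: 7+26=33 d=5, r--
l=6 r=12: 7+20=27 d=1, l++
l=7 r=12: 8+20=28 d=0 *, stop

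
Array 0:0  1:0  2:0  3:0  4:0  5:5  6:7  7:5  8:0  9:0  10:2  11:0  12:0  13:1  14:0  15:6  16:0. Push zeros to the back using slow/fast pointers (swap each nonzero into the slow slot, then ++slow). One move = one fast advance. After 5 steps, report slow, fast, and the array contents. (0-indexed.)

slow=0, fast=5, a=[0, 0, 0, 0, 0, 5, 7, 5, 0, 0, 2, 0, 0, 1, 0, 6, 0]

slow=0 fast=0: a[fast]=0, fast++
slow=0 fast=1: a[fast]=0, fast++
slow=0 fast=2: a[fast]=0, fast++
slow=0 fast=3: a[fast]=0, fast++
slow=0 fast=4: a[fast]=0, fast++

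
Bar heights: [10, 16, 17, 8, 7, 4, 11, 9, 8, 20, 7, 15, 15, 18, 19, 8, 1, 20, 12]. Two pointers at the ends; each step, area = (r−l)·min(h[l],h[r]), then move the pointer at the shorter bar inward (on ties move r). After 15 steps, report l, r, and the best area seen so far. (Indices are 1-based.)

[1,19] min(10,12)*18=180 best=180 * → l++
[2,19] min(16,12)*17=204 best=204 * → r--
[2,18] min(16,20)*16=256 best=256 * → l++
[3,18] min(17,20)*15=255 best=256 → l++
[4,18] min(8,20)*14=112 best=256 → l++
[5,18] min(7,20)*13=91 best=256 → l++
[6,18] min(4,20)*12=48 best=256 → l++
[7,18] min(11,20)*11=121 best=256 → l++
[8,18] min(9,20)*10=90 best=256 → l++
[9,18] min(8,20)*9=72 best=256 → l++
[10,18] min(20,20)*8=160 best=256 → r--
[10,17] min(20,1)*7=7 best=256 → r--
[10,16] min(20,8)*6=48 best=256 → r--
[10,15] min(20,19)*5=95 best=256 → r--
[10,14] min(20,18)*4=72 best=256 → r--

l=10, r=13, best area=256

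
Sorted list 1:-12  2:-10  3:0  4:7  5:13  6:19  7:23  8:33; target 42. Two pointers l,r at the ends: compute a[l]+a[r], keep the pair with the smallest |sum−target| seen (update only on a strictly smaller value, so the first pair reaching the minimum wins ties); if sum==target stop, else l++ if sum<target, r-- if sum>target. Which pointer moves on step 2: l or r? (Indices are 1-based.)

l

[1,8] -12+33=21 d=21 * → l++
[2,8] -10+33=23 d=19 * → l++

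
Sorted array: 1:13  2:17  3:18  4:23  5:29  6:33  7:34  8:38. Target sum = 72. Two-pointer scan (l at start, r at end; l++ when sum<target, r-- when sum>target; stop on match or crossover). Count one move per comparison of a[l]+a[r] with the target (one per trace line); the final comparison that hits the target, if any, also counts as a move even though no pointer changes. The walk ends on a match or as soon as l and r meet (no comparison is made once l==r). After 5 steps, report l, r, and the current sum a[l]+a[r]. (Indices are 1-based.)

l=6, r=8, sum=71

[1,8] 13+38=51 <72 → l++
[2,8] 17+38=55 <72 → l++
[3,8] 18+38=56 <72 → l++
[4,8] 23+38=61 <72 → l++
[5,8] 29+38=67 <72 → l++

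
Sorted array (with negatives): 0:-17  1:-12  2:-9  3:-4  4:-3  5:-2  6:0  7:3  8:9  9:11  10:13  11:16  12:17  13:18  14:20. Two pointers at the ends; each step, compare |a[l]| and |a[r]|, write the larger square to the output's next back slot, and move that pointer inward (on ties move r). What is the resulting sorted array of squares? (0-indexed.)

[0, 4, 9, 9, 16, 81, 81, 121, 144, 169, 256, 289, 289, 324, 400]

l=0 r=14: |-17|<=|20| out[14]=400, r--
l=0 r=13: |-17|<=|18| out[13]=324, r--
l=0 r=12: |-17|<=|17| out[12]=289, r--
l=0 r=11: |-17|>|16| out[11]=289, l++
l=1 r=11: |-12|<=|16| out[10]=256, r--
l=1 r=10: |-12|<=|13| out[9]=169, r--
l=1 r=9: |-12|>|11| out[8]=144, l++
l=2 r=9: |-9|<=|11| out[7]=121, r--
l=2 r=8: |-9|<=|9| out[6]=81, r--
l=2 r=7: |-9|>|3| out[5]=81, l++
l=3 r=7: |-4|>|3| out[4]=16, l++
l=4 r=7: |-3|<=|3| out[3]=9, r--
l=4 r=6: |-3|>|0| out[2]=9, l++
l=5 r=6: |-2|>|0| out[1]=4, l++
l=6 r=6: |0|<=|0| out[0]=0, r--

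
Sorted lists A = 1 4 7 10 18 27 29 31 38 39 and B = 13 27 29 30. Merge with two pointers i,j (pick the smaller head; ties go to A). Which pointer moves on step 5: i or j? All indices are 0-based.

i=0 j=0: A[i]=1<=B[j]=13 take 1, i++
i=1 j=0: A[i]=4<=B[j]=13 take 4, i++
i=2 j=0: A[i]=7<=B[j]=13 take 7, i++
i=3 j=0: A[i]=10<=B[j]=13 take 10, i++
i=4 j=0: A[i]=18>B[j]=13 take 13, j++

j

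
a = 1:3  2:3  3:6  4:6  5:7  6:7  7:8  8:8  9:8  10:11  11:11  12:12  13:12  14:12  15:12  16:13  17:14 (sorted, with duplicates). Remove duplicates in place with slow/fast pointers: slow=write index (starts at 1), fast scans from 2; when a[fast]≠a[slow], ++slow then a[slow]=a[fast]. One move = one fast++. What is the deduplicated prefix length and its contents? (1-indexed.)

slow=1 fast=2: a[fast]=3=a[slow] dup, fast++
slow=1 fast=3: a[fast]=6≠a[slow]=3 write a[2]=6, slow++,fast++
slow=2 fast=4: a[fast]=6=a[slow] dup, fast++
slow=2 fast=5: a[fast]=7≠a[slow]=6 write a[3]=7, slow++,fast++
slow=3 fast=6: a[fast]=7=a[slow] dup, fast++
slow=3 fast=7: a[fast]=8≠a[slow]=7 write a[4]=8, slow++,fast++
slow=4 fast=8: a[fast]=8=a[slow] dup, fast++
slow=4 fast=9: a[fast]=8=a[slow] dup, fast++
slow=4 fast=10: a[fast]=11≠a[slow]=8 write a[5]=11, slow++,fast++
slow=5 fast=11: a[fast]=11=a[slow] dup, fast++
slow=5 fast=12: a[fast]=12≠a[slow]=11 write a[6]=12, slow++,fast++
slow=6 fast=13: a[fast]=12=a[slow] dup, fast++
slow=6 fast=14: a[fast]=12=a[slow] dup, fast++
slow=6 fast=15: a[fast]=12=a[slow] dup, fast++
slow=6 fast=16: a[fast]=13≠a[slow]=12 write a[7]=13, slow++,fast++
slow=7 fast=17: a[fast]=14≠a[slow]=13 write a[8]=14, slow++,fast++

length 8; prefix = [3, 6, 7, 8, 11, 12, 13, 14]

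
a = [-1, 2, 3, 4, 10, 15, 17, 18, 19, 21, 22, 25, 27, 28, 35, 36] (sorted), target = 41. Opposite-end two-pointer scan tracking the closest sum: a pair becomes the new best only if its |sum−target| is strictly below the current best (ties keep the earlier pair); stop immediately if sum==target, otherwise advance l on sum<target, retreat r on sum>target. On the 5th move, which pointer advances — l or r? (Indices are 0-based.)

r

[0,15] -1+36=35 d=6 * → l++
[1,15] 2+36=38 d=3 * → l++
[2,15] 3+36=39 d=2 * → l++
[3,15] 4+36=40 d=1 * → l++
[4,15] 10+36=46 d=5 → r--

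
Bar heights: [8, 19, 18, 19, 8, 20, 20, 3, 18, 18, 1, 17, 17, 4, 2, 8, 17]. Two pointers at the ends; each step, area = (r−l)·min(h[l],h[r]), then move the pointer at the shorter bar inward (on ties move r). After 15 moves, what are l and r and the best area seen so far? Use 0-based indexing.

l=5, r=6, best area=255

l=0 r=16: min(8,17)*16=128 best=128 *, l++
l=1 r=16: min(19,17)*15=255 best=255 *, r--
l=1 r=15: min(19,8)*14=112 best=255, r--
l=1 r=14: min(19,2)*13=26 best=255, r--
l=1 r=13: min(19,4)*12=48 best=255, r--
l=1 r=12: min(19,17)*11=187 best=255, r--
l=1 r=11: min(19,17)*10=170 best=255, r--
l=1 r=10: min(19,1)*9=9 best=255, r--
l=1 r=9: min(19,18)*8=144 best=255, r--
l=1 r=8: min(19,18)*7=126 best=255, r--
l=1 r=7: min(19,3)*6=18 best=255, r--
l=1 r=6: min(19,20)*5=95 best=255, l++
l=2 r=6: min(18,20)*4=72 best=255, l++
l=3 r=6: min(19,20)*3=57 best=255, l++
l=4 r=6: min(8,20)*2=16 best=255, l++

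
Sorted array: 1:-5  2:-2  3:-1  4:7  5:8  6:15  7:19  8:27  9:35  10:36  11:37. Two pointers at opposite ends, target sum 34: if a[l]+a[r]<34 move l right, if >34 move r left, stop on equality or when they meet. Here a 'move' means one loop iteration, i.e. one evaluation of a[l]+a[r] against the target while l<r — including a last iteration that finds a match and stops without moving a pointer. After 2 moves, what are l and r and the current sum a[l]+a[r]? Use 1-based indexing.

l=2, r=10, sum=34

[1,11] -5+37=32 <34 → l++
[2,11] -2+37=35 >34 → r--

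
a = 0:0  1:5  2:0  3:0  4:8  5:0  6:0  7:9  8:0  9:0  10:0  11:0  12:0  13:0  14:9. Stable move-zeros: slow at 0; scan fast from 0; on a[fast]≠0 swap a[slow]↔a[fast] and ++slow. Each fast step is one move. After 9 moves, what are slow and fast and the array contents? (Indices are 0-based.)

slow=0 fast=0: a[fast]=0, fast++
slow=0 fast=1: a[fast]=5≠0 swap→a[0]=5, slow++,fast++
slow=1 fast=2: a[fast]=0, fast++
slow=1 fast=3: a[fast]=0, fast++
slow=1 fast=4: a[fast]=8≠0 swap→a[1]=8, slow++,fast++
slow=2 fast=5: a[fast]=0, fast++
slow=2 fast=6: a[fast]=0, fast++
slow=2 fast=7: a[fast]=9≠0 swap→a[2]=9, slow++,fast++
slow=3 fast=8: a[fast]=0, fast++

slow=3, fast=9, a=[5, 8, 9, 0, 0, 0, 0, 0, 0, 0, 0, 0, 0, 0, 9]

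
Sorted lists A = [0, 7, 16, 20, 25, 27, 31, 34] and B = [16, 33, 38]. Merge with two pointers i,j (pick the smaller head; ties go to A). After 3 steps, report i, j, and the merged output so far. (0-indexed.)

i=3, j=0, merged so far=[0, 7, 16]

[i=0,j=0] A[i]=0<=B[j]=16 take 0 → i++
[i=1,j=0] A[i]=7<=B[j]=16 take 7 → i++
[i=2,j=0] A[i]=16<=B[j]=16 take 16 → i++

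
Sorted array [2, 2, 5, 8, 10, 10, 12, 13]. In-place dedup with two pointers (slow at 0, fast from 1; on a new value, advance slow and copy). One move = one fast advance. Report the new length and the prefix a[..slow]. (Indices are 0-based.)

length 6; prefix = [2, 5, 8, 10, 12, 13]

slow=0 fast=1: a[fast]=2=a[slow] dup, fast++
slow=0 fast=2: a[fast]=5≠a[slow]=2 write a[1]=5, slow++,fast++
slow=1 fast=3: a[fast]=8≠a[slow]=5 write a[2]=8, slow++,fast++
slow=2 fast=4: a[fast]=10≠a[slow]=8 write a[3]=10, slow++,fast++
slow=3 fast=5: a[fast]=10=a[slow] dup, fast++
slow=3 fast=6: a[fast]=12≠a[slow]=10 write a[4]=12, slow++,fast++
slow=4 fast=7: a[fast]=13≠a[slow]=12 write a[5]=13, slow++,fast++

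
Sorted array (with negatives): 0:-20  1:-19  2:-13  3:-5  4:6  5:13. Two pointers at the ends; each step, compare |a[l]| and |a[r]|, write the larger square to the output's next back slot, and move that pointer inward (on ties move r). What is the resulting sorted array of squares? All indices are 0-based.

[0,5] |-20|>|13| out[5]=400 → l++
[1,5] |-19|>|13| out[4]=361 → l++
[2,5] |-13|<=|13| out[3]=169 → r--
[2,4] |-13|>|6| out[2]=169 → l++
[3,4] |-5|<=|6| out[1]=36 → r--
[3,3] |-5|<=|-5| out[0]=25 → r--

[25, 36, 169, 169, 361, 400]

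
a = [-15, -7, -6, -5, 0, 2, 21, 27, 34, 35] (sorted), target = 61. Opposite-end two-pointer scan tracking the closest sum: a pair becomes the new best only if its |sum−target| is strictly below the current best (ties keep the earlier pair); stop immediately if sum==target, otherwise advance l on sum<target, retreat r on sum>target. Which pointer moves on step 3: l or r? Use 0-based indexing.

[0,9] -15+35=20 d=41 * → l++
[1,9] -7+35=28 d=33 * → l++
[2,9] -6+35=29 d=32 * → l++

l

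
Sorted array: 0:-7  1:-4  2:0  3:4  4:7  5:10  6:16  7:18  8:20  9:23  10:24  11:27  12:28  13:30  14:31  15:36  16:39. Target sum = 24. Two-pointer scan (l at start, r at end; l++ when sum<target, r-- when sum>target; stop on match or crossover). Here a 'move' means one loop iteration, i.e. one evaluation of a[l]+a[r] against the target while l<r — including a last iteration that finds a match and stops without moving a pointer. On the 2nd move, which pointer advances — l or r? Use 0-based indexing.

l=0 r=16: -7+39=32 >24, r--
l=0 r=15: -7+36=29 >24, r--

r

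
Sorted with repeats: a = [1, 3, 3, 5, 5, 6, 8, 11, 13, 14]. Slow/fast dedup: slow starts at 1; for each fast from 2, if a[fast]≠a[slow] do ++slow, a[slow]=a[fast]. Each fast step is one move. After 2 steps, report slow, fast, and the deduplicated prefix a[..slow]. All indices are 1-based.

(s=1,f=2) a[fast]=3≠a[slow]=1 write a[2]=3 → slow++,fast++
(s=2,f=3) a[fast]=3=a[slow] dup → fast++

slow=2, fast=4, prefix=[1, 3]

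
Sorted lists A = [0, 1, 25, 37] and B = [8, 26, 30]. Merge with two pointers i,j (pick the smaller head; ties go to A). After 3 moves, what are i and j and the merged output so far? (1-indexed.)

i=3, j=2, merged so far=[0, 1, 8]

[i=1,j=1] A[i]=0<=B[j]=8 take 0 → i++
[i=2,j=1] A[i]=1<=B[j]=8 take 1 → i++
[i=3,j=1] A[i]=25>B[j]=8 take 8 → j++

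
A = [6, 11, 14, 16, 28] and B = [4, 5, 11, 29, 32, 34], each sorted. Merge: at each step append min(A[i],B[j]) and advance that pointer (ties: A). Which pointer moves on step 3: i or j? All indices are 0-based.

i

[i=0,j=0] A[i]=6>B[j]=4 take 4 → j++
[i=0,j=1] A[i]=6>B[j]=5 take 5 → j++
[i=0,j=2] A[i]=6<=B[j]=11 take 6 → i++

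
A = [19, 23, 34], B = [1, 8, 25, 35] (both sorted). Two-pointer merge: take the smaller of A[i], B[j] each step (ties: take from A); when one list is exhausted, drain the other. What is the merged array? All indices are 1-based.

i=1 j=1: A[i]=19>B[j]=1 take 1, j++
i=1 j=2: A[i]=19>B[j]=8 take 8, j++
i=1 j=3: A[i]=19<=B[j]=25 take 19, i++
i=2 j=3: A[i]=23<=B[j]=25 take 23, i++
i=3 j=3: A[i]=34>B[j]=25 take 25, j++
i=3 j=4: A[i]=34<=B[j]=35 take 34, i++
i=4 j=4: A done, take B[j]=35, j++

[1, 8, 19, 23, 25, 34, 35]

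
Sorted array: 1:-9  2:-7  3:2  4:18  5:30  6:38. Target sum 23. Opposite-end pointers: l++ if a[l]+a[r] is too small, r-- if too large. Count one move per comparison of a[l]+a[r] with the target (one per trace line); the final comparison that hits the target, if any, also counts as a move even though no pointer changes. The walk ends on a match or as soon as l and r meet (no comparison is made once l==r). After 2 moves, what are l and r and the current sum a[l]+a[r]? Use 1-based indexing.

l=2, r=5, sum=23

l=1 r=6: -9+38=29 >23, r--
l=1 r=5: -9+30=21 <23, l++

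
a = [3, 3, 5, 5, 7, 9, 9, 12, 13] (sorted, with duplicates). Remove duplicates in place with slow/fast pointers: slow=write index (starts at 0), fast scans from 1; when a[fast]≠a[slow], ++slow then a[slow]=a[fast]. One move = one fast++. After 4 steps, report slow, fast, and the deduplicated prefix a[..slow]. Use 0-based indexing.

slow=2, fast=5, prefix=[3, 5, 7]

slow=0 fast=1: a[fast]=3=a[slow] dup, fast++
slow=0 fast=2: a[fast]=5≠a[slow]=3 write a[1]=5, slow++,fast++
slow=1 fast=3: a[fast]=5=a[slow] dup, fast++
slow=1 fast=4: a[fast]=7≠a[slow]=5 write a[2]=7, slow++,fast++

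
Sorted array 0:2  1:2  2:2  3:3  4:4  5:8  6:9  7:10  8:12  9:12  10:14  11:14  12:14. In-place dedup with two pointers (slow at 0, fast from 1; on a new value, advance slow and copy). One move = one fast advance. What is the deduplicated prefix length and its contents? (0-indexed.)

length 8; prefix = [2, 3, 4, 8, 9, 10, 12, 14]

slow=0 fast=1: a[fast]=2=a[slow] dup, fast++
slow=0 fast=2: a[fast]=2=a[slow] dup, fast++
slow=0 fast=3: a[fast]=3≠a[slow]=2 write a[1]=3, slow++,fast++
slow=1 fast=4: a[fast]=4≠a[slow]=3 write a[2]=4, slow++,fast++
slow=2 fast=5: a[fast]=8≠a[slow]=4 write a[3]=8, slow++,fast++
slow=3 fast=6: a[fast]=9≠a[slow]=8 write a[4]=9, slow++,fast++
slow=4 fast=7: a[fast]=10≠a[slow]=9 write a[5]=10, slow++,fast++
slow=5 fast=8: a[fast]=12≠a[slow]=10 write a[6]=12, slow++,fast++
slow=6 fast=9: a[fast]=12=a[slow] dup, fast++
slow=6 fast=10: a[fast]=14≠a[slow]=12 write a[7]=14, slow++,fast++
slow=7 fast=11: a[fast]=14=a[slow] dup, fast++
slow=7 fast=12: a[fast]=14=a[slow] dup, fast++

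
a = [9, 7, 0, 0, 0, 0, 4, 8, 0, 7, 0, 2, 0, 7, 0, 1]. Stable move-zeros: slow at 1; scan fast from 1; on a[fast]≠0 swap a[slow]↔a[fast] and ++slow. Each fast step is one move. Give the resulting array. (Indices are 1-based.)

[9, 7, 4, 8, 7, 2, 7, 1, 0, 0, 0, 0, 0, 0, 0, 0]

(s=1,f=1) a[fast]=9≠0 swap→a[1]=9 → slow++,fast++
(s=2,f=2) a[fast]=7≠0 swap→a[2]=7 → slow++,fast++
(s=3,f=3) a[fast]=0 → fast++
(s=3,f=4) a[fast]=0 → fast++
(s=3,f=5) a[fast]=0 → fast++
(s=3,f=6) a[fast]=0 → fast++
(s=3,f=7) a[fast]=4≠0 swap→a[3]=4 → slow++,fast++
(s=4,f=8) a[fast]=8≠0 swap→a[4]=8 → slow++,fast++
(s=5,f=9) a[fast]=0 → fast++
(s=5,f=10) a[fast]=7≠0 swap→a[5]=7 → slow++,fast++
(s=6,f=11) a[fast]=0 → fast++
(s=6,f=12) a[fast]=2≠0 swap→a[6]=2 → slow++,fast++
(s=7,f=13) a[fast]=0 → fast++
(s=7,f=14) a[fast]=7≠0 swap→a[7]=7 → slow++,fast++
(s=8,f=15) a[fast]=0 → fast++
(s=8,f=16) a[fast]=1≠0 swap→a[8]=1 → slow++,fast++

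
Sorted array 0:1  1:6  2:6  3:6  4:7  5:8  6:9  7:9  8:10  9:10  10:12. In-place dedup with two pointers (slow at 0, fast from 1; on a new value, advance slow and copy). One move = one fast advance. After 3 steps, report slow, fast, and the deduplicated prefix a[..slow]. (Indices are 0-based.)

slow=0 fast=1: a[fast]=6≠a[slow]=1 write a[1]=6, slow++,fast++
slow=1 fast=2: a[fast]=6=a[slow] dup, fast++
slow=1 fast=3: a[fast]=6=a[slow] dup, fast++

slow=1, fast=4, prefix=[1, 6]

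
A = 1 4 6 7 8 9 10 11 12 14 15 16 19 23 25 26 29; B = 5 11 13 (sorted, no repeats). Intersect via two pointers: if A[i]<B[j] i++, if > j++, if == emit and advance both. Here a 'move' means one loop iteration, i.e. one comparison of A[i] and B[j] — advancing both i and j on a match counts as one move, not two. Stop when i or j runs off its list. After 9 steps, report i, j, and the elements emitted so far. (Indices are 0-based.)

i=8, j=2, emitted=[11]

[i=0,j=0] 1<5 → i++
[i=1,j=0] 4<5 → i++
[i=2,j=0] 6>5 → j++
[i=2,j=1] 6<11 → i++
[i=3,j=1] 7<11 → i++
[i=4,j=1] 8<11 → i++
[i=5,j=1] 9<11 → i++
[i=6,j=1] 10<11 → i++
[i=7,j=1] 11==11 emit → i++,j++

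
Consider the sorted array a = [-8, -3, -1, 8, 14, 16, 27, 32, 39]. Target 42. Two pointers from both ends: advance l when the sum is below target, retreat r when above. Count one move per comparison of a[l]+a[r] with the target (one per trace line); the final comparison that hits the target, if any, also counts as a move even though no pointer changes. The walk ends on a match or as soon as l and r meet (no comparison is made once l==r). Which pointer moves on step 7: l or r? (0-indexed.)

l

[0,8] -8+39=31 <42 → l++
[1,8] -3+39=36 <42 → l++
[2,8] -1+39=38 <42 → l++
[3,8] 8+39=47 >42 → r--
[3,7] 8+32=40 <42 → l++
[4,7] 14+32=46 >42 → r--
[4,6] 14+27=41 <42 → l++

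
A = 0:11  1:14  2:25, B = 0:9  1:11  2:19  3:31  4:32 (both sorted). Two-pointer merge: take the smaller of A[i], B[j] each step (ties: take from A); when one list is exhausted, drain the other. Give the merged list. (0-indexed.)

[9, 11, 11, 14, 19, 25, 31, 32]

i=0 j=0: A[i]=11>B[j]=9 take 9, j++
i=0 j=1: A[i]=11<=B[j]=11 take 11, i++
i=1 j=1: A[i]=14>B[j]=11 take 11, j++
i=1 j=2: A[i]=14<=B[j]=19 take 14, i++
i=2 j=2: A[i]=25>B[j]=19 take 19, j++
i=2 j=3: A[i]=25<=B[j]=31 take 25, i++
i=3 j=3: A done, take B[j]=31, j++
i=3 j=4: A done, take B[j]=32, j++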